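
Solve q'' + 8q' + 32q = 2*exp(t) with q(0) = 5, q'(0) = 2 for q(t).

Characteristic equation r² + 8r + 32 = 0 has discriminant (8)² - 4·(32) = -64 < 0, so r = -4 ± 4i.
Hence q_h = C1*cos(4*t)*exp(-4*t) + C2*exp(-4*t)*sin(4*t).
Try q_p = A*exp(t). Substituting into the equation and dividing by exp(t) gives A = 2/41, so q_p = 2*exp(t)/41.
General solution: q = 2*exp(t)/41 + C1*cos(4*t)*exp(-4*t) + C2*exp(-4*t)*sin(4*t).
Apply the initial conditions: q(0) = 2/41 + C1 = 5 and q'(0) = 2/41 - 4*C1 + 4*C2 = 2. Solving gives C1 = 203/41, C2 = 223/41.

q = 2*exp(t)/41 + 203*cos(4*t)*exp(-4*t)/41 + 223*exp(-4*t)*sin(4*t)/41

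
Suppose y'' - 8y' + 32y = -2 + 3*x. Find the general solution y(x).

y = -5/128 + 3*x/32 + C1*cos(4*x)*exp(4*x) + C2*exp(4*x)*sin(4*x)

Characteristic equation r² - 8r + 32 = 0 has discriminant (-8)² - 4·(32) = -64 < 0, so r = 4 ± 4i.
Hence y_h = C1*cos(4*x)*exp(4*x) + C2*exp(4*x)*sin(4*x).
For the particular solution try y_p = A0 + A1*x. Substituting and matching coefficients of each power of x gives A0 = -5/128, A1 = 3/32, so y_p = -5/128 + 3*x/32.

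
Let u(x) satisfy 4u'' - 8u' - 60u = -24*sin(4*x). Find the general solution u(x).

Divide through by 4: u'' - 2u' - 15u = -6*sin(4*x).
Characteristic equation r² - 2r - 15 = 0 factors as (r - 5)(r + 3) = 0, so r = 5, -3.
Hence u_h = C1*exp(5*x) + C2*exp(-3*x).
Try u_p = A*cos(4*x) + B*sin(4*x). Substituting and equating the coefficients of cos(4x) and sin(4x) gives A = -48/1025, B = 186/1025, so u_p = -48*cos(4*x)/1025 + 186*sin(4*x)/1025.

u = -48*cos(4*x)/1025 + 186*sin(4*x)/1025 + C1*exp(5*x) + C2*exp(-3*x)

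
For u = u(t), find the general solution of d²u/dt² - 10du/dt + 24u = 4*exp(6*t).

u = C1*exp(6*t) + C2*exp(4*t) + 2*t*exp(6*t)

Characteristic equation r² - 10r + 24 = 0 factors as (r - 6)(r - 4) = 0, so r = 6, 4.
Hence u_h = C1*exp(6*t) + C2*exp(4*t).
Since exp(6*t) solves the homogeneous equation (r = 6 is a root of multiplicity 1), multiply the trial by t. Try u_p = A*t*exp(6*t). Substituting into the equation and dividing by exp(6*t) gives A = 2, so u_p = 2*t*exp(6*t).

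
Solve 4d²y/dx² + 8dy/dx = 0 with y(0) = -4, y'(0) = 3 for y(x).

Divide through by 4: y'' + 2y' = 0.
Characteristic equation r² + 2r = 0 factors as (r + 2)r = 0, so r = -2, 0.
Hence y_h = C1*exp(-2*x) + C2.
Apply the initial conditions: y(0) = C1 + C2 = -4 and y'(0) = -2*C1 = 3. Solving gives C1 = -3/2, C2 = -5/2.

y = -5/2 - 3*exp(-2*x)/2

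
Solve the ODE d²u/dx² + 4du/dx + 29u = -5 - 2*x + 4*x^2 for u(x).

u = -4077/24389 - 90*x/841 + 4*x**2/29 + C1*cos(5*x)*exp(-2*x) + C2*exp(-2*x)*sin(5*x)

Characteristic equation r² + 4r + 29 = 0 has discriminant (4)² - 4·(29) = -100 < 0, so r = -2 ± 5i.
Hence u_h = C1*cos(5*x)*exp(-2*x) + C2*exp(-2*x)*sin(5*x).
For the particular solution try u_p = A0 + A1*x + A2*x^2. Substituting and matching coefficients of each power of x gives A0 = -4077/24389, A1 = -90/841, A2 = 4/29, so u_p = -4077/24389 - 90*x/841 + 4*x^2/29.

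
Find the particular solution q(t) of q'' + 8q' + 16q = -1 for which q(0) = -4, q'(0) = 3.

Characteristic equation r² + 8r + 16 = 0 has discriminant (8)² - 4·(16) = 0, so r = -4 is a repeated root.
Hence q_h = (C1 + C2*t)*exp(-4*t).
For the particular solution try q_p = A0. Substituting and matching coefficients of each power of t gives A0 = -1/16, so q_p = -1/16.
General solution: q = -1/16 + C1*exp(-4*t) + C2*t*exp(-4*t).
Apply the initial conditions: q(0) = -1/16 + C1 = -4 and q'(0) = C2 - 4*C1 = 3. Solving gives C1 = -63/16, C2 = -51/4.

q = -1/16 - 63*exp(-4*t)/16 - 51*t*exp(-4*t)/4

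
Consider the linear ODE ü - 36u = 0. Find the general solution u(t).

Characteristic equation r² - 36 = 0 factors as (r - 6)(r + 6) = 0, so r = 6, -6.
Hence u_h = C1*exp(6*t) + C2*exp(-6*t).

u = C1*exp(6*t) + C2*exp(-6*t)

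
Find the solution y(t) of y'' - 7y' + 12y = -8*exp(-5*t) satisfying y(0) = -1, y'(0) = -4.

Characteristic equation r² - 7r + 12 = 0 factors as (r - 4)(r - 3) = 0, so r = 4, 3.
Hence y_h = C1*exp(4*t) + C2*exp(3*t).
Try y_p = A*exp(-5*t). Substituting into the equation and dividing by exp(-5*t) gives A = -1/9, so y_p = -exp(-5*t)/9.
General solution: y = -exp(-5*t)/9 + C1*exp(4*t) + C2*exp(3*t).
Apply the initial conditions: y(0) = -1/9 + C1 + C2 = -1 and y'(0) = 5/9 + 3*C2 + 4*C1 = -4. Solving gives C1 = -17/9, C2 = 1.

y = -17*exp(4*t)/9 - exp(-5*t)/9 + exp(3*t)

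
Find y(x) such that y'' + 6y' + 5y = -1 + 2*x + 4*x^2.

y = 163/125 - 38*x/25 + 4*x**2/5 + C1*exp(-x) + C2*exp(-5*x)

Characteristic equation r² + 6r + 5 = 0 factors as (r + 1)(r + 5) = 0, so r = -1, -5.
Hence y_h = C1*exp(-x) + C2*exp(-5*x).
For the particular solution try y_p = A0 + A1*x + A2*x^2. Substituting and matching coefficients of each power of x gives A0 = 163/125, A1 = -38/25, A2 = 4/5, so y_p = 163/125 - 38*x/25 + 4*x^2/5.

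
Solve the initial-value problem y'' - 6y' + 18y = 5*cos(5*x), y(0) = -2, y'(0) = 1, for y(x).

Characteristic equation r² - 6r + 18 = 0 has discriminant (-6)² - 4·(18) = -36 < 0, so r = 3 ± 3i.
Hence y_h = C1*cos(3*x)*exp(3*x) + C2*exp(3*x)*sin(3*x).
Try y_p = A*cos(5*x) + B*sin(5*x). Substituting and equating the coefficients of cos(5x) and sin(5x) gives A = -35/949, B = -150/949, so y_p = -150*sin(5*x)/949 - 35*cos(5*x)/949.
General solution: y = -150*sin(5*x)/949 - 35*cos(5*x)/949 + C1*cos(3*x)*exp(3*x) + C2*exp(3*x)*sin(3*x).
Apply the initial conditions: y(0) = -35/949 + C1 = -2 and y'(0) = -750/949 + 3*C1 + 3*C2 = 1. Solving gives C1 = -1863/949, C2 = 7288/2847.

y = -150*sin(5*x)/949 - 35*cos(5*x)/949 - 1863*cos(3*x)*exp(3*x)/949 + 7288*exp(3*x)*sin(3*x)/2847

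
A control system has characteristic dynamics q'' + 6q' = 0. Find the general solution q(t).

q = C2 + C1*exp(-6*t)

Characteristic equation r² + 6r = 0 factors as (r + 6)r = 0, so r = -6, 0.
Hence q_h = C1*exp(-6*t) + C2.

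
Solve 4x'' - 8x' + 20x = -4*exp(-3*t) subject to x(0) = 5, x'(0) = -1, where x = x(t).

x = -exp(-3*t)/20 - 31*exp(t)*sin(2*t)/10 + 101*cos(2*t)*exp(t)/20

Divide through by 4: x'' - 2x' + 5x = -exp(-3*t).
Characteristic equation r² - 2r + 5 = 0 has discriminant (-2)² - 4·(5) = -16 < 0, so r = 1 ± 2i.
Hence x_h = C1*cos(2*t)*exp(t) + C2*exp(t)*sin(2*t).
Try x_p = A*exp(-3*t). Substituting into the equation and dividing by exp(-3*t) gives A = -1/20, so x_p = -exp(-3*t)/20.
General solution: x = -exp(-3*t)/20 + C1*cos(2*t)*exp(t) + C2*exp(t)*sin(2*t).
Apply the initial conditions: x(0) = -1/20 + C1 = 5 and x'(0) = 3/20 + C1 + 2*C2 = -1. Solving gives C1 = 101/20, C2 = -31/10.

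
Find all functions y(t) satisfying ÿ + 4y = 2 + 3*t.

y = 1/2 + 3*t/4 + C1*cos(2*t) + C2*sin(2*t)

Characteristic equation r² + 4 = 0 has discriminant (0)² - 4·(4) = -16 < 0, so r = ± 2i.
Hence y_h = C1*cos(2*t) + C2*sin(2*t).
For the particular solution try y_p = A0 + A1*t. Substituting and matching coefficients of each power of t gives A0 = 1/2, A1 = 3/4, so y_p = 1/2 + 3*t/4.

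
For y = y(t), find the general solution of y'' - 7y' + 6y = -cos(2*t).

Characteristic equation r² - 7r + 6 = 0 factors as (r - 1)(r - 6) = 0, so r = 1, 6.
Hence y_h = C1*exp(t) + C2*exp(6*t).
Try y_p = A*cos(2*t) + B*sin(2*t). Substituting and equating the coefficients of cos(2t) and sin(2t) gives A = -1/100, B = 7/100, so y_p = -cos(2*t)/100 + 7*sin(2*t)/100.

y = -cos(2*t)/100 + 7*sin(2*t)/100 + C1*exp(t) + C2*exp(6*t)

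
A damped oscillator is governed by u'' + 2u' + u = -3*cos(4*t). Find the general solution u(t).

u = -24*sin(4*t)/289 + 45*cos(4*t)/289 + C1*exp(-t) + C2*t*exp(-t)

Characteristic equation r² + 2r + 1 = 0 has discriminant (2)² - 4·(1) = 0, so r = -1 is a repeated root.
Hence u_h = (C1 + C2*t)*exp(-t).
Try u_p = A*cos(4*t) + B*sin(4*t). Substituting and equating the coefficients of cos(4t) and sin(4t) gives A = 45/289, B = -24/289, so u_p = -24*sin(4*t)/289 + 45*cos(4*t)/289.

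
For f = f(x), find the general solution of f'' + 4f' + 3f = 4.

f = 4/3 + C1*exp(-3*x) + C2*exp(-x)

Characteristic equation r² + 4r + 3 = 0 factors as (r + 3)(r + 1) = 0, so r = -3, -1.
Hence f_h = C1*exp(-3*x) + C2*exp(-x).
For the particular solution try f_p = A0. Substituting and matching coefficients of each power of x gives A0 = 4/3, so f_p = 4/3.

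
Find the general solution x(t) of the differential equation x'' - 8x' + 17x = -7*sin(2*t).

Characteristic equation r² - 8r + 17 = 0 has discriminant (-8)² - 4·(17) = -4 < 0, so r = 4 ± i.
Hence x_h = C1*cos(t)*exp(4*t) + C2*exp(4*t)*sin(t).
Try x_p = A*cos(2*t) + B*sin(2*t). Substituting and equating the coefficients of cos(2t) and sin(2t) gives A = -112/425, B = -91/425, so x_p = -112*cos(2*t)/425 - 91*sin(2*t)/425.

x = -112*cos(2*t)/425 - 91*sin(2*t)/425 + C1*cos(t)*exp(4*t) + C2*exp(4*t)*sin(t)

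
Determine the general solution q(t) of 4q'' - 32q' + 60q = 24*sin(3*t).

q = sin(3*t)/17 + 4*cos(3*t)/17 + C1*exp(5*t) + C2*exp(3*t)

Divide through by 4: q'' - 8q' + 15q = 6*sin(3*t).
Characteristic equation r² - 8r + 15 = 0 factors as (r - 5)(r - 3) = 0, so r = 5, 3.
Hence q_h = C1*exp(5*t) + C2*exp(3*t).
Try q_p = A*cos(3*t) + B*sin(3*t). Substituting and equating the coefficients of cos(3t) and sin(3t) gives A = 4/17, B = 1/17, so q_p = sin(3*t)/17 + 4*cos(3*t)/17.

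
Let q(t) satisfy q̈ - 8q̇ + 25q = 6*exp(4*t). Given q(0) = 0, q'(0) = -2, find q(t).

q = 2*exp(4*t)/3 - 2*cos(3*t)*exp(4*t)/3 - 2*exp(4*t)*sin(3*t)/3

Characteristic equation r² - 8r + 25 = 0 has discriminant (-8)² - 4·(25) = -36 < 0, so r = 4 ± 3i.
Hence q_h = C1*cos(3*t)*exp(4*t) + C2*exp(4*t)*sin(3*t).
Try q_p = A*exp(4*t). Substituting into the equation and dividing by exp(4*t) gives A = 2/3, so q_p = 2*exp(4*t)/3.
General solution: q = 2*exp(4*t)/3 + C1*cos(3*t)*exp(4*t) + C2*exp(4*t)*sin(3*t).
Apply the initial conditions: q(0) = 2/3 + C1 = 0 and q'(0) = 8/3 + 3*C2 + 4*C1 = -2. Solving gives C1 = -2/3, C2 = -2/3.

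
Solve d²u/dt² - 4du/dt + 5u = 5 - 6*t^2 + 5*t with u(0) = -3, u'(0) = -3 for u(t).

u = 93/125 - 23*t/25 - 6*t**2/5 - 468*cos(t)*exp(2*t)/125 + 676*exp(2*t)*sin(t)/125

Characteristic equation r² - 4r + 5 = 0 has discriminant (-4)² - 4·(5) = -4 < 0, so r = 2 ± i.
Hence u_h = C1*cos(t)*exp(2*t) + C2*exp(2*t)*sin(t).
For the particular solution try u_p = A0 + A1*t + A2*t^2. Substituting and matching coefficients of each power of t gives A0 = 93/125, A1 = -23/25, A2 = -6/5, so u_p = 93/125 - 23*t/25 - 6*t^2/5.
General solution: u = 93/125 - 23*t/25 - 6*t^2/5 + C1*cos(t)*exp(2*t) + C2*exp(2*t)*sin(t).
Apply the initial conditions: u(0) = 93/125 + C1 = -3 and u'(0) = -23/25 + C2 + 2*C1 = -3. Solving gives C1 = -468/125, C2 = 676/125.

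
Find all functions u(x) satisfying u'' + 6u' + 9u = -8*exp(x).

u = -exp(x)/2 + C1*exp(-3*x) + C2*x*exp(-3*x)

Characteristic equation r² + 6r + 9 = 0 has discriminant (6)² - 4·(9) = 0, so r = -3 is a repeated root.
Hence u_h = (C1 + C2*x)*exp(-3*x).
Try u_p = A*exp(x). Substituting into the equation and dividing by exp(x) gives A = -1/2, so u_p = -exp(x)/2.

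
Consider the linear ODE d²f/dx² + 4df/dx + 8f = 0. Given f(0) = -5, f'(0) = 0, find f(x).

f = -5*cos(2*x)*exp(-2*x) - 5*exp(-2*x)*sin(2*x)

Characteristic equation r² + 4r + 8 = 0 has discriminant (4)² - 4·(8) = -16 < 0, so r = -2 ± 2i.
Hence f_h = C1*cos(2*x)*exp(-2*x) + C2*exp(-2*x)*sin(2*x).
Apply the initial conditions: f(0) = C1 = -5 and f'(0) = -2*C1 + 2*C2 = 0. Solving gives C1 = -5, C2 = -5.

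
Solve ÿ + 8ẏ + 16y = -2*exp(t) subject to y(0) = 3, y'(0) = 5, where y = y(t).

Characteristic equation r² + 8r + 16 = 0 has discriminant (8)² - 4·(16) = 0, so r = -4 is a repeated root.
Hence y_h = (C1 + C2*t)*exp(-4*t).
Try y_p = A*exp(t). Substituting into the equation and dividing by exp(t) gives A = -2/25, so y_p = -2*exp(t)/25.
General solution: y = -2*exp(t)/25 + C1*exp(-4*t) + C2*t*exp(-4*t).
Apply the initial conditions: y(0) = -2/25 + C1 = 3 and y'(0) = -2/25 + C2 - 4*C1 = 5. Solving gives C1 = 77/25, C2 = 87/5.

y = -2*exp(t)/25 + 77*exp(-4*t)/25 + 87*t*exp(-4*t)/5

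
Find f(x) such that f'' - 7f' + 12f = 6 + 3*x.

Characteristic equation r² - 7r + 12 = 0 factors as (r - 3)(r - 4) = 0, so r = 3, 4.
Hence f_h = C1*exp(3*x) + C2*exp(4*x).
For the particular solution try f_p = A0 + A1*x. Substituting and matching coefficients of each power of x gives A0 = 31/48, A1 = 1/4, so f_p = 31/48 + x/4.

f = 31/48 + x/4 + C1*exp(3*x) + C2*exp(4*x)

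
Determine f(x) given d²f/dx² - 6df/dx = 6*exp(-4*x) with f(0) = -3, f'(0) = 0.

f = -13/4 + exp(6*x)/10 + 3*exp(-4*x)/20

Characteristic equation r² - 6r = 0 factors as (r - 6)r = 0, so r = 6, 0.
Hence f_h = C1*exp(6*x) + C2.
Try f_p = A*exp(-4*x). Substituting into the equation and dividing by exp(-4*x) gives A = 3/20, so f_p = 3*exp(-4*x)/20.
General solution: f = C2 + 3*exp(-4*x)/20 + C1*exp(6*x).
Apply the initial conditions: f(0) = 3/20 + C1 + C2 = -3 and f'(0) = -3/5 + 6*C1 = 0. Solving gives C1 = 1/10, C2 = -13/4.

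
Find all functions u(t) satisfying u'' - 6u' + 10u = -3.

u = -3/10 + C1*cos(t)*exp(3*t) + C2*exp(3*t)*sin(t)

Characteristic equation r² - 6r + 10 = 0 has discriminant (-6)² - 4·(10) = -4 < 0, so r = 3 ± i.
Hence u_h = C1*cos(t)*exp(3*t) + C2*exp(3*t)*sin(t).
For the particular solution try u_p = A0. Substituting and matching coefficients of each power of t gives A0 = -3/10, so u_p = -3/10.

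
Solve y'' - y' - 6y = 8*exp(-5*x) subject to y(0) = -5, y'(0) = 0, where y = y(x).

y = -53*exp(-2*x)/15 - 9*exp(3*x)/5 + exp(-5*x)/3

Characteristic equation r² - r - 6 = 0 factors as (r + 2)(r - 3) = 0, so r = -2, 3.
Hence y_h = C1*exp(-2*x) + C2*exp(3*x).
Try y_p = A*exp(-5*x). Substituting into the equation and dividing by exp(-5*x) gives A = 1/3, so y_p = exp(-5*x)/3.
General solution: y = exp(-5*x)/3 + C1*exp(-2*x) + C2*exp(3*x).
Apply the initial conditions: y(0) = 1/3 + C1 + C2 = -5 and y'(0) = -5/3 - 2*C1 + 3*C2 = 0. Solving gives C1 = -53/15, C2 = -9/5.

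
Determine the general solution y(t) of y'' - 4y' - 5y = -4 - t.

y = 16/25 + t/5 + C1*exp(5*t) + C2*exp(-t)

Characteristic equation r² - 4r - 5 = 0 factors as (r - 5)(r + 1) = 0, so r = 5, -1.
Hence y_h = C1*exp(5*t) + C2*exp(-t).
For the particular solution try y_p = A0 + A1*t. Substituting and matching coefficients of each power of t gives A0 = 16/25, A1 = 1/5, so y_p = 16/25 + t/5.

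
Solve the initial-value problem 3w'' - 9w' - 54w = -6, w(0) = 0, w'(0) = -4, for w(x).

Divide through by 3: w'' - 3w' - 18w = -2.
Characteristic equation r² - 3r - 18 = 0 factors as (r + 3)(r - 6) = 0, so r = -3, 6.
Hence w_h = C1*exp(-3*x) + C2*exp(6*x).
For the particular solution try w_p = A0. Substituting and matching coefficients of each power of x gives A0 = 1/9, so w_p = 1/9.
General solution: w = 1/9 + C1*exp(-3*x) + C2*exp(6*x).
Apply the initial conditions: w(0) = 1/9 + C1 + C2 = 0 and w'(0) = -3*C1 + 6*C2 = -4. Solving gives C1 = 10/27, C2 = -13/27.

w = 1/9 - 13*exp(6*x)/27 + 10*exp(-3*x)/27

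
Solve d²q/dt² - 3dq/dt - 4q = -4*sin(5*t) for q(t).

Characteristic equation r² - 3r - 4 = 0 factors as (r - 4)(r + 1) = 0, so r = 4, -1.
Hence q_h = C1*exp(4*t) + C2*exp(-t).
Try q_p = A*cos(5*t) + B*sin(5*t). Substituting and equating the coefficients of cos(5t) and sin(5t) gives A = -30/533, B = 58/533, so q_p = -30*cos(5*t)/533 + 58*sin(5*t)/533.

q = -30*cos(5*t)/533 + 58*sin(5*t)/533 + C1*exp(4*t) + C2*exp(-t)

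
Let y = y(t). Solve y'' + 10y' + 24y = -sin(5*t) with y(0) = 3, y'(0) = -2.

Characteristic equation r² + 10r + 24 = 0 factors as (r + 4)(r + 6) = 0, so r = -4, -6.
Hence y_h = C1*exp(-4*t) + C2*exp(-6*t).
Try y_p = A*cos(5*t) + B*sin(5*t). Substituting and equating the coefficients of cos(5t) and sin(5t) gives A = 50/2501, B = 1/2501, so y_p = sin(5*t)/2501 + 50*cos(5*t)/2501.
General solution: y = sin(5*t)/2501 + 50*cos(5*t)/2501 + C1*exp(-4*t) + C2*exp(-6*t).
Apply the initial conditions: y(0) = 50/2501 + C1 + C2 = 3 and y'(0) = 5/2501 - 6*C2 - 4*C1 = -2. Solving gives C1 = 651/82, C2 = -605/122.

y = -605*exp(-6*t)/122 + sin(5*t)/2501 + 50*cos(5*t)/2501 + 651*exp(-4*t)/82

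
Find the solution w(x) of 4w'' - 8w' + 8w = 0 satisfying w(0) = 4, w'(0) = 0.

Divide through by 4: w'' - 2w' + 2w = 0.
Characteristic equation r² - 2r + 2 = 0 has discriminant (-2)² - 4·(2) = -4 < 0, so r = 1 ± i.
Hence w_h = C1*cos(x)*exp(x) + C2*exp(x)*sin(x).
Apply the initial conditions: w(0) = C1 = 4 and w'(0) = C1 + C2 = 0. Solving gives C1 = 4, C2 = -4.

w = -4*exp(x)*sin(x) + 4*cos(x)*exp(x)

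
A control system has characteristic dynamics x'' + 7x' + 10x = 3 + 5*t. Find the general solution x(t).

Characteristic equation r² + 7r + 10 = 0 factors as (r + 2)(r + 5) = 0, so r = -2, -5.
Hence x_h = C1*exp(-2*t) + C2*exp(-5*t).
For the particular solution try x_p = A0 + A1*t. Substituting and matching coefficients of each power of t gives A0 = -1/20, A1 = 1/2, so x_p = -1/20 + t/2.

x = -1/20 + t/2 + C1*exp(-2*t) + C2*exp(-5*t)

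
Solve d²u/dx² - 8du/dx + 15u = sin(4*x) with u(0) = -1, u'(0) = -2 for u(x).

u = -79*exp(3*x)/50 - sin(4*x)/1025 + 32*cos(4*x)/1025 + 45*exp(5*x)/82

Characteristic equation r² - 8r + 15 = 0 factors as (r - 3)(r - 5) = 0, so r = 3, 5.
Hence u_h = C1*exp(3*x) + C2*exp(5*x).
Try u_p = A*cos(4*x) + B*sin(4*x). Substituting and equating the coefficients of cos(4x) and sin(4x) gives A = 32/1025, B = -1/1025, so u_p = -sin(4*x)/1025 + 32*cos(4*x)/1025.
General solution: u = -sin(4*x)/1025 + 32*cos(4*x)/1025 + C1*exp(3*x) + C2*exp(5*x).
Apply the initial conditions: u(0) = 32/1025 + C1 + C2 = -1 and u'(0) = -4/1025 + 3*C1 + 5*C2 = -2. Solving gives C1 = -79/50, C2 = 45/82.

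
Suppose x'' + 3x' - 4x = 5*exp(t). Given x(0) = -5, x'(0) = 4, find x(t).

x = -17*exp(t)/5 - 8*exp(-4*t)/5 + t*exp(t)

Characteristic equation r² + 3r - 4 = 0 factors as (r + 4)(r - 1) = 0, so r = -4, 1.
Hence x_h = C1*exp(-4*t) + C2*exp(t).
Since exp(t) solves the homogeneous equation (r = 1 is a root of multiplicity 1), multiply the trial by t. Try x_p = A*t*exp(t). Substituting into the equation and dividing by exp(t) gives A = 1, so x_p = t*exp(t).
General solution: x = C1*exp(-4*t) + C2*exp(t) + t*exp(t).
Apply the initial conditions: x(0) = C1 + C2 = -5 and x'(0) = 1 + C2 - 4*C1 = 4. Solving gives C1 = -8/5, C2 = -17/5.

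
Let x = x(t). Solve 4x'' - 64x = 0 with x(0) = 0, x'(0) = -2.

Divide through by 4: x'' - 16x = 0.
Characteristic equation r² - 16 = 0 factors as (r + 4)(r - 4) = 0, so r = -4, 4.
Hence x_h = C1*exp(-4*t) + C2*exp(4*t).
Apply the initial conditions: x(0) = C1 + C2 = 0 and x'(0) = -4*C1 + 4*C2 = -2. Solving gives C1 = 1/4, C2 = -1/4.

x = -exp(4*t)/4 + exp(-4*t)/4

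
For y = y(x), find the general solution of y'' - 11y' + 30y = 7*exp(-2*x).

y = exp(-2*x)/8 + C1*exp(6*x) + C2*exp(5*x)

Characteristic equation r² - 11r + 30 = 0 factors as (r - 6)(r - 5) = 0, so r = 6, 5.
Hence y_h = C1*exp(6*x) + C2*exp(5*x).
Try y_p = A*exp(-2*x). Substituting into the equation and dividing by exp(-2*x) gives A = 1/8, so y_p = exp(-2*x)/8.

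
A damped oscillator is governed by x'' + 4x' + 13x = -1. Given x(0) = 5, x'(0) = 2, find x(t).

x = -1/13 + 66*cos(3*t)*exp(-2*t)/13 + 158*exp(-2*t)*sin(3*t)/39

Characteristic equation r² + 4r + 13 = 0 has discriminant (4)² - 4·(13) = -36 < 0, so r = -2 ± 3i.
Hence x_h = C1*cos(3*t)*exp(-2*t) + C2*exp(-2*t)*sin(3*t).
For the particular solution try x_p = A0. Substituting and matching coefficients of each power of t gives A0 = -1/13, so x_p = -1/13.
General solution: x = -1/13 + C1*cos(3*t)*exp(-2*t) + C2*exp(-2*t)*sin(3*t).
Apply the initial conditions: x(0) = -1/13 + C1 = 5 and x'(0) = -2*C1 + 3*C2 = 2. Solving gives C1 = 66/13, C2 = 158/39.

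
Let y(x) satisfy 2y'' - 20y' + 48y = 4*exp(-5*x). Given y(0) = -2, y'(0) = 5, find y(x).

y = -155*exp(4*x)/18 + 2*exp(-5*x)/99 + 145*exp(6*x)/22

Divide through by 2: y'' - 10y' + 24y = 2*exp(-5*x).
Characteristic equation r² - 10r + 24 = 0 factors as (r - 6)(r - 4) = 0, so r = 6, 4.
Hence y_h = C1*exp(6*x) + C2*exp(4*x).
Try y_p = A*exp(-5*x). Substituting into the equation and dividing by exp(-5*x) gives A = 2/99, so y_p = 2*exp(-5*x)/99.
General solution: y = 2*exp(-5*x)/99 + C1*exp(6*x) + C2*exp(4*x).
Apply the initial conditions: y(0) = 2/99 + C1 + C2 = -2 and y'(0) = -10/99 + 4*C2 + 6*C1 = 5. Solving gives C1 = 145/22, C2 = -155/18.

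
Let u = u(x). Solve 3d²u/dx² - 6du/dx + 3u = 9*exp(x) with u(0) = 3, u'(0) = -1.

u = 3*exp(x) - 4*x*exp(x) + 3*x**2*exp(x)/2

Divide through by 3: u'' - 2u' + u = 3*exp(x).
Characteristic equation r² - 2r + 1 = 0 has discriminant (-2)² - 4·(1) = 0, so r = 1 is a repeated root.
Hence u_h = (C1 + C2*x)*exp(x).
Since exp(x) solves the homogeneous equation (r = 1 is a root of multiplicity 2), multiply the trial by x^2. Try u_p = A*x^2*exp(x). Substituting into the equation and dividing by exp(x) gives A = 3/2, so u_p = 3*x^2*exp(x)/2.
General solution: u = C1*exp(x) + 3*x^2*exp(x)/2 + C2*x*exp(x).
Apply the initial conditions: u(0) = C1 = 3 and u'(0) = C1 + C2 = -1. Solving gives C1 = 3, C2 = -4.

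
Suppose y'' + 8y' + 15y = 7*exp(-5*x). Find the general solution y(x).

y = C1*exp(-5*x) + C2*exp(-3*x) - 7*x*exp(-5*x)/2

Characteristic equation r² + 8r + 15 = 0 factors as (r + 5)(r + 3) = 0, so r = -5, -3.
Hence y_h = C1*exp(-5*x) + C2*exp(-3*x).
Since exp(-5*x) solves the homogeneous equation (r = -5 is a root of multiplicity 1), multiply the trial by x. Try y_p = A*x*exp(-5*x). Substituting into the equation and dividing by exp(-5*x) gives A = -7/2, so y_p = -7*x*exp(-5*x)/2.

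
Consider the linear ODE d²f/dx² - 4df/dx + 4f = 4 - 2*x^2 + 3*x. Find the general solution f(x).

f = 1 - x**2/2 - x/4 + C1*exp(2*x) + C2*x*exp(2*x)

Characteristic equation r² - 4r + 4 = 0 has discriminant (-4)² - 4·(4) = 0, so r = 2 is a repeated root.
Hence f_h = (C1 + C2*x)*exp(2*x).
For the particular solution try f_p = A0 + A1*x + A2*x^2. Substituting and matching coefficients of each power of x gives A0 = 1, A1 = -1/4, A2 = -1/2, so f_p = 1 - x^2/2 - x/4.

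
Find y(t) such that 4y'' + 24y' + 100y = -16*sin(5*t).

Divide through by 4: y'' + 6y' + 25y = -4*sin(5*t).
Characteristic equation r² + 6r + 25 = 0 has discriminant (6)² - 4·(25) = -64 < 0, so r = -3 ± 4i.
Hence y_h = C1*cos(4*t)*exp(-3*t) + C2*exp(-3*t)*sin(4*t).
Try y_p = A*cos(5*t) + B*sin(5*t). Substituting and equating the coefficients of cos(5t) and sin(5t) gives A = 2/15, B = 0, so y_p = 2*cos(5*t)/15.

y = 2*cos(5*t)/15 + C1*cos(4*t)*exp(-3*t) + C2*exp(-3*t)*sin(4*t)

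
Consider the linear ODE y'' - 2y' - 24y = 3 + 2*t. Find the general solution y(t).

y = -17/144 - t/12 + C1*exp(6*t) + C2*exp(-4*t)

Characteristic equation r² - 2r - 24 = 0 factors as (r - 6)(r + 4) = 0, so r = 6, -4.
Hence y_h = C1*exp(6*t) + C2*exp(-4*t).
For the particular solution try y_p = A0 + A1*t. Substituting and matching coefficients of each power of t gives A0 = -17/144, A1 = -1/12, so y_p = -17/144 - t/12.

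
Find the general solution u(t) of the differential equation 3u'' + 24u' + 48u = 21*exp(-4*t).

Divide through by 3: u'' + 8u' + 16u = 7*exp(-4*t).
Characteristic equation r² + 8r + 16 = 0 has discriminant (8)² - 4·(16) = 0, so r = -4 is a repeated root.
Hence u_h = (C1 + C2*t)*exp(-4*t).
Since exp(-4*t) solves the homogeneous equation (r = -4 is a root of multiplicity 2), multiply the trial by t^2. Try u_p = A*t^2*exp(-4*t). Substituting into the equation and dividing by exp(-4*t) gives A = 7/2, so u_p = 7*t^2*exp(-4*t)/2.

u = C1*exp(-4*t) + 7*t**2*exp(-4*t)/2 + C2*t*exp(-4*t)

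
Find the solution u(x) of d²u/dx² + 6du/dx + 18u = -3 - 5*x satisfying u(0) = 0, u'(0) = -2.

u = -2/27 - 5*x/18 - exp(-3*x)*sin(3*x)/2 + 2*cos(3*x)*exp(-3*x)/27

Characteristic equation r² + 6r + 18 = 0 has discriminant (6)² - 4·(18) = -36 < 0, so r = -3 ± 3i.
Hence u_h = C1*cos(3*x)*exp(-3*x) + C2*exp(-3*x)*sin(3*x).
For the particular solution try u_p = A0 + A1*x. Substituting and matching coefficients of each power of x gives A0 = -2/27, A1 = -5/18, so u_p = -2/27 - 5*x/18.
General solution: u = -2/27 - 5*x/18 + C1*cos(3*x)*exp(-3*x) + C2*exp(-3*x)*sin(3*x).
Apply the initial conditions: u(0) = -2/27 + C1 = 0 and u'(0) = -5/18 - 3*C1 + 3*C2 = -2. Solving gives C1 = 2/27, C2 = -1/2.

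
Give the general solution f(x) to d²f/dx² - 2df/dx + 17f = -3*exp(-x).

Characteristic equation r² - 2r + 17 = 0 has discriminant (-2)² - 4·(17) = -64 < 0, so r = 1 ± 4i.
Hence f_h = C1*cos(4*x)*exp(x) + C2*exp(x)*sin(4*x).
Try f_p = A*exp(-x). Substituting into the equation and dividing by exp(-x) gives A = -3/20, so f_p = -3*exp(-x)/20.

f = -3*exp(-x)/20 + C1*cos(4*x)*exp(x) + C2*exp(x)*sin(4*x)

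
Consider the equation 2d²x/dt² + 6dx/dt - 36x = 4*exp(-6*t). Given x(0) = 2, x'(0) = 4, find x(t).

x = 16*exp(-6*t)/81 + 146*exp(3*t)/81 - 2*t*exp(-6*t)/9

Divide through by 2: x'' + 3x' - 18x = 2*exp(-6*t).
Characteristic equation r² + 3r - 18 = 0 factors as (r + 6)(r - 3) = 0, so r = -6, 3.
Hence x_h = C1*exp(-6*t) + C2*exp(3*t).
Since exp(-6*t) solves the homogeneous equation (r = -6 is a root of multiplicity 1), multiply the trial by t. Try x_p = A*t*exp(-6*t). Substituting into the equation and dividing by exp(-6*t) gives A = -2/9, so x_p = -2*t*exp(-6*t)/9.
General solution: x = C1*exp(-6*t) + C2*exp(3*t) - 2*t*exp(-6*t)/9.
Apply the initial conditions: x(0) = C1 + C2 = 2 and x'(0) = -2/9 - 6*C1 + 3*C2 = 4. Solving gives C1 = 16/81, C2 = 146/81.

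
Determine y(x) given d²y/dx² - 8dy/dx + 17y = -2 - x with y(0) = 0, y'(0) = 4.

Characteristic equation r² - 8r + 17 = 0 has discriminant (-8)² - 4·(17) = -4 < 0, so r = 4 ± i.
Hence y_h = C1*cos(x)*exp(4*x) + C2*exp(4*x)*sin(x).
For the particular solution try y_p = A0 + A1*x. Substituting and matching coefficients of each power of x gives A0 = -42/289, A1 = -1/17, so y_p = -42/289 - x/17.
General solution: y = -42/289 - x/17 + C1*cos(x)*exp(4*x) + C2*exp(4*x)*sin(x).
Apply the initial conditions: y(0) = -42/289 + C1 = 0 and y'(0) = -1/17 + C2 + 4*C1 = 4. Solving gives C1 = 42/289, C2 = 1005/289.

y = -42/289 - x/17 + 42*cos(x)*exp(4*x)/289 + 1005*exp(4*x)*sin(x)/289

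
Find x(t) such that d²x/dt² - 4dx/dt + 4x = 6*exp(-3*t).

Characteristic equation r² - 4r + 4 = 0 has discriminant (-4)² - 4·(4) = 0, so r = 2 is a repeated root.
Hence x_h = (C1 + C2*t)*exp(2*t).
Try x_p = A*exp(-3*t). Substituting into the equation and dividing by exp(-3*t) gives A = 6/25, so x_p = 6*exp(-3*t)/25.

x = 6*exp(-3*t)/25 + C1*exp(2*t) + C2*t*exp(2*t)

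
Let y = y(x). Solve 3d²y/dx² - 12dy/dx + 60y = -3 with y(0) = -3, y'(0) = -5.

y = -1/20 - 59*cos(4*x)*exp(2*x)/20 + 9*exp(2*x)*sin(4*x)/40

Divide through by 3: y'' - 4y' + 20y = -1.
Characteristic equation r² - 4r + 20 = 0 has discriminant (-4)² - 4·(20) = -64 < 0, so r = 2 ± 4i.
Hence y_h = C1*cos(4*x)*exp(2*x) + C2*exp(2*x)*sin(4*x).
For the particular solution try y_p = A0. Substituting and matching coefficients of each power of x gives A0 = -1/20, so y_p = -1/20.
General solution: y = -1/20 + C1*cos(4*x)*exp(2*x) + C2*exp(2*x)*sin(4*x).
Apply the initial conditions: y(0) = -1/20 + C1 = -3 and y'(0) = 2*C1 + 4*C2 = -5. Solving gives C1 = -59/20, C2 = 9/40.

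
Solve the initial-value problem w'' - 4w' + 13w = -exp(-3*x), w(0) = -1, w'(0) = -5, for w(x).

w = -exp(-3*x)/34 - 107*exp(2*x)*sin(3*x)/102 - 33*cos(3*x)*exp(2*x)/34

Characteristic equation r² - 4r + 13 = 0 has discriminant (-4)² - 4·(13) = -36 < 0, so r = 2 ± 3i.
Hence w_h = C1*cos(3*x)*exp(2*x) + C2*exp(2*x)*sin(3*x).
Try w_p = A*exp(-3*x). Substituting into the equation and dividing by exp(-3*x) gives A = -1/34, so w_p = -exp(-3*x)/34.
General solution: w = -exp(-3*x)/34 + C1*cos(3*x)*exp(2*x) + C2*exp(2*x)*sin(3*x).
Apply the initial conditions: w(0) = -1/34 + C1 = -1 and w'(0) = 3/34 + 2*C1 + 3*C2 = -5. Solving gives C1 = -33/34, C2 = -107/102.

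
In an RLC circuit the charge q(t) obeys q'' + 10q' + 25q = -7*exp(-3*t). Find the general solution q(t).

Characteristic equation r² + 10r + 25 = 0 has discriminant (10)² - 4·(25) = 0, so r = -5 is a repeated root.
Hence q_h = (C1 + C2*t)*exp(-5*t).
Try q_p = A*exp(-3*t). Substituting into the equation and dividing by exp(-3*t) gives A = -7/4, so q_p = -7*exp(-3*t)/4.

q = -7*exp(-3*t)/4 + C1*exp(-5*t) + C2*t*exp(-5*t)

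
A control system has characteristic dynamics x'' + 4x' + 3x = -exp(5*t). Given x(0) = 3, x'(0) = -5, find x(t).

x = -exp(5*t)/48 + 15*exp(-3*t)/16 + 25*exp(-t)/12

Characteristic equation r² + 4r + 3 = 0 factors as (r + 3)(r + 1) = 0, so r = -3, -1.
Hence x_h = C1*exp(-3*t) + C2*exp(-t).
Try x_p = A*exp(5*t). Substituting into the equation and dividing by exp(5*t) gives A = -1/48, so x_p = -exp(5*t)/48.
General solution: x = -exp(5*t)/48 + C1*exp(-3*t) + C2*exp(-t).
Apply the initial conditions: x(0) = -1/48 + C1 + C2 = 3 and x'(0) = -5/48 - C2 - 3*C1 = -5. Solving gives C1 = 15/16, C2 = 25/12.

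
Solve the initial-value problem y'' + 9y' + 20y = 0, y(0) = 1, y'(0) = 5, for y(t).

y = -9*exp(-5*t) + 10*exp(-4*t)

Characteristic equation r² + 9r + 20 = 0 factors as (r + 5)(r + 4) = 0, so r = -5, -4.
Hence y_h = C1*exp(-5*t) + C2*exp(-4*t).
Apply the initial conditions: y(0) = C1 + C2 = 1 and y'(0) = -5*C1 - 4*C2 = 5. Solving gives C1 = -9, C2 = 10.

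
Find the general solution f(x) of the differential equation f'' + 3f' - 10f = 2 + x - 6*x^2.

f = -1/500 + 3*x**2/5 + 13*x/50 + C1*exp(-5*x) + C2*exp(2*x)

Characteristic equation r² + 3r - 10 = 0 factors as (r + 5)(r - 2) = 0, so r = -5, 2.
Hence f_h = C1*exp(-5*x) + C2*exp(2*x).
For the particular solution try f_p = A0 + A1*x + A2*x^2. Substituting and matching coefficients of each power of x gives A0 = -1/500, A1 = 13/50, A2 = 3/5, so f_p = -1/500 + 3*x^2/5 + 13*x/50.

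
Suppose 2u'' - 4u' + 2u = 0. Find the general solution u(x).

u = C1*exp(x) + C2*x*exp(x)

Divide through by 2: u'' - 2u' + u = 0.
Characteristic equation r² - 2r + 1 = 0 has discriminant (-2)² - 4·(1) = 0, so r = 1 is a repeated root.
Hence u_h = (C1 + C2*x)*exp(x).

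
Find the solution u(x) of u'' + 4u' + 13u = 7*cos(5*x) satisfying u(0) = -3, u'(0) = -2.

Characteristic equation r² + 4r + 13 = 0 has discriminant (4)² - 4·(13) = -36 < 0, so r = -2 ± 3i.
Hence u_h = C1*cos(3*x)*exp(-2*x) + C2*exp(-2*x)*sin(3*x).
Try u_p = A*cos(5*x) + B*sin(5*x). Substituting and equating the coefficients of cos(5x) and sin(5x) gives A = -21/136, B = 35/136, so u_p = -21*cos(5*x)/136 + 35*sin(5*x)/136.
General solution: u = -21*cos(5*x)/136 + 35*sin(5*x)/136 + C1*cos(3*x)*exp(-2*x) + C2*exp(-2*x)*sin(3*x).
Apply the initial conditions: u(0) = -21/136 + C1 = -3 and u'(0) = 175/136 - 2*C1 + 3*C2 = -2. Solving gives C1 = -387/136, C2 = -407/136.

u = -21*cos(5*x)/136 + 35*sin(5*x)/136 - 407*exp(-2*x)*sin(3*x)/136 - 387*cos(3*x)*exp(-2*x)/136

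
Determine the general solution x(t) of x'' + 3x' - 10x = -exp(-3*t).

x = exp(-3*t)/10 + C1*exp(2*t) + C2*exp(-5*t)

Characteristic equation r² + 3r - 10 = 0 factors as (r - 2)(r + 5) = 0, so r = 2, -5.
Hence x_h = C1*exp(2*t) + C2*exp(-5*t).
Try x_p = A*exp(-3*t). Substituting into the equation and dividing by exp(-3*t) gives A = 1/10, so x_p = exp(-3*t)/10.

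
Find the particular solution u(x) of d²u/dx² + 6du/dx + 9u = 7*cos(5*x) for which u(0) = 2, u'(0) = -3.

Characteristic equation r² + 6r + 9 = 0 has discriminant (6)² - 4·(9) = 0, so r = -3 is a repeated root.
Hence u_h = (C1 + C2*x)*exp(-3*x).
Try u_p = A*cos(5*x) + B*sin(5*x). Substituting and equating the coefficients of cos(5x) and sin(5x) gives A = -28/289, B = 105/578, so u_p = -28*cos(5*x)/289 + 105*sin(5*x)/578.
General solution: u = -28*cos(5*x)/289 + 105*sin(5*x)/578 + C1*exp(-3*x) + C2*x*exp(-3*x).
Apply the initial conditions: u(0) = -28/289 + C1 = 2 and u'(0) = 525/578 + C2 - 3*C1 = -3. Solving gives C1 = 606/289, C2 = 81/34.

u = -28*cos(5*x)/289 + 105*sin(5*x)/578 + 606*exp(-3*x)/289 + 81*x*exp(-3*x)/34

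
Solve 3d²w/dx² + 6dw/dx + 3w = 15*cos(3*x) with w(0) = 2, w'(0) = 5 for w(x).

Divide through by 3: w'' + 2w' + w = 5*cos(3*x).
Characteristic equation r² + 2r + 1 = 0 has discriminant (2)² - 4·(1) = 0, so r = -1 is a repeated root.
Hence w_h = (C1 + C2*x)*exp(-x).
Try w_p = A*cos(3*x) + B*sin(3*x). Substituting and equating the coefficients of cos(3x) and sin(3x) gives A = -2/5, B = 3/10, so w_p = -2*cos(3*x)/5 + 3*sin(3*x)/10.
General solution: w = -2*cos(3*x)/5 + 3*sin(3*x)/10 + C1*exp(-x) + C2*x*exp(-x).
Apply the initial conditions: w(0) = -2/5 + C1 = 2 and w'(0) = 9/10 + C2 - C1 = 5. Solving gives C1 = 12/5, C2 = 13/2.

w = -2*cos(3*x)/5 + 3*sin(3*x)/10 + 12*exp(-x)/5 + 13*x*exp(-x)/2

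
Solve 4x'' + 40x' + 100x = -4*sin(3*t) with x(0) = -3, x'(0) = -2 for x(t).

x = -1749*exp(-5*t)/578 - 4*sin(3*t)/289 + 15*cos(3*t)/578 - 581*t*exp(-5*t)/34

Divide through by 4: x'' + 10x' + 25x = -sin(3*t).
Characteristic equation r² + 10r + 25 = 0 has discriminant (10)² - 4·(25) = 0, so r = -5 is a repeated root.
Hence x_h = (C1 + C2*t)*exp(-5*t).
Try x_p = A*cos(3*t) + B*sin(3*t). Substituting and equating the coefficients of cos(3t) and sin(3t) gives A = 15/578, B = -4/289, so x_p = -4*sin(3*t)/289 + 15*cos(3*t)/578.
General solution: x = -4*sin(3*t)/289 + 15*cos(3*t)/578 + C1*exp(-5*t) + C2*t*exp(-5*t).
Apply the initial conditions: x(0) = 15/578 + C1 = -3 and x'(0) = -12/289 + C2 - 5*C1 = -2. Solving gives C1 = -1749/578, C2 = -581/34.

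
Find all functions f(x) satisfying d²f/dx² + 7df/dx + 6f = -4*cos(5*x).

f = -70*sin(5*x)/793 + 38*cos(5*x)/793 + C1*exp(-x) + C2*exp(-6*x)

Characteristic equation r² + 7r + 6 = 0 factors as (r + 1)(r + 6) = 0, so r = -1, -6.
Hence f_h = C1*exp(-x) + C2*exp(-6*x).
Try f_p = A*cos(5*x) + B*sin(5*x). Substituting and equating the coefficients of cos(5x) and sin(5x) gives A = 38/793, B = -70/793, so f_p = -70*sin(5*x)/793 + 38*cos(5*x)/793.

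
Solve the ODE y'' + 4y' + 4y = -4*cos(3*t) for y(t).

y = -48*sin(3*t)/169 + 20*cos(3*t)/169 + C1*exp(-2*t) + C2*t*exp(-2*t)

Characteristic equation r² + 4r + 4 = 0 has discriminant (4)² - 4·(4) = 0, so r = -2 is a repeated root.
Hence y_h = (C1 + C2*t)*exp(-2*t).
Try y_p = A*cos(3*t) + B*sin(3*t). Substituting and equating the coefficients of cos(3t) and sin(3t) gives A = 20/169, B = -48/169, so y_p = -48*sin(3*t)/169 + 20*cos(3*t)/169.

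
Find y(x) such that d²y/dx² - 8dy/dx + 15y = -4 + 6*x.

Characteristic equation r² - 8r + 15 = 0 factors as (r - 3)(r - 5) = 0, so r = 3, 5.
Hence y_h = C1*exp(3*x) + C2*exp(5*x).
For the particular solution try y_p = A0 + A1*x. Substituting and matching coefficients of each power of x gives A0 = -4/75, A1 = 2/5, so y_p = -4/75 + 2*x/5.

y = -4/75 + 2*x/5 + C1*exp(3*x) + C2*exp(5*x)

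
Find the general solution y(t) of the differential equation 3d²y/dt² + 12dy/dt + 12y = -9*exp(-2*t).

Divide through by 3: y'' + 4y' + 4y = -3*exp(-2*t).
Characteristic equation r² + 4r + 4 = 0 has discriminant (4)² - 4·(4) = 0, so r = -2 is a repeated root.
Hence y_h = (C1 + C2*t)*exp(-2*t).
Since exp(-2*t) solves the homogeneous equation (r = -2 is a root of multiplicity 2), multiply the trial by t^2. Try y_p = A*t^2*exp(-2*t). Substituting into the equation and dividing by exp(-2*t) gives A = -3/2, so y_p = -3*t^2*exp(-2*t)/2.

y = C1*exp(-2*t) - 3*t**2*exp(-2*t)/2 + C2*t*exp(-2*t)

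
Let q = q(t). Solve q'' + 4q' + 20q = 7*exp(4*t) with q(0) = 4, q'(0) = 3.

q = 7*exp(4*t)/52 + 201*cos(4*t)*exp(-2*t)/52 + 265*exp(-2*t)*sin(4*t)/104

Characteristic equation r² + 4r + 20 = 0 has discriminant (4)² - 4·(20) = -64 < 0, so r = -2 ± 4i.
Hence q_h = C1*cos(4*t)*exp(-2*t) + C2*exp(-2*t)*sin(4*t).
Try q_p = A*exp(4*t). Substituting into the equation and dividing by exp(4*t) gives A = 7/52, so q_p = 7*exp(4*t)/52.
General solution: q = 7*exp(4*t)/52 + C1*cos(4*t)*exp(-2*t) + C2*exp(-2*t)*sin(4*t).
Apply the initial conditions: q(0) = 7/52 + C1 = 4 and q'(0) = 7/13 - 2*C1 + 4*C2 = 3. Solving gives C1 = 201/52, C2 = 265/104.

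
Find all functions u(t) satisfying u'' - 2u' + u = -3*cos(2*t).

u = 9*cos(2*t)/25 + 12*sin(2*t)/25 + C1*exp(t) + C2*t*exp(t)

Characteristic equation r² - 2r + 1 = 0 has discriminant (-2)² - 4·(1) = 0, so r = 1 is a repeated root.
Hence u_h = (C1 + C2*t)*exp(t).
Try u_p = A*cos(2*t) + B*sin(2*t). Substituting and equating the coefficients of cos(2t) and sin(2t) gives A = 9/25, B = 12/25, so u_p = 9*cos(2*t)/25 + 12*sin(2*t)/25.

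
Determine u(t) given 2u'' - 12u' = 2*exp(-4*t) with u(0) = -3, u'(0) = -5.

u = -53/24 - 49*exp(6*t)/60 + exp(-4*t)/40

Divide through by 2: u'' - 6u' = exp(-4*t).
Characteristic equation r² - 6r = 0 factors as (r - 6)r = 0, so r = 6, 0.
Hence u_h = C1*exp(6*t) + C2.
Try u_p = A*exp(-4*t). Substituting into the equation and dividing by exp(-4*t) gives A = 1/40, so u_p = exp(-4*t)/40.
General solution: u = C2 + exp(-4*t)/40 + C1*exp(6*t).
Apply the initial conditions: u(0) = 1/40 + C1 + C2 = -3 and u'(0) = -1/10 + 6*C1 = -5. Solving gives C1 = -49/60, C2 = -53/24.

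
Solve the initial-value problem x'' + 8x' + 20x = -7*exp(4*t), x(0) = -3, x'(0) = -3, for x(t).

x = -7*exp(4*t)/68 - 241*exp(-4*t)*sin(2*t)/34 - 197*cos(2*t)*exp(-4*t)/68

Characteristic equation r² + 8r + 20 = 0 has discriminant (8)² - 4·(20) = -16 < 0, so r = -4 ± 2i.
Hence x_h = C1*cos(2*t)*exp(-4*t) + C2*exp(-4*t)*sin(2*t).
Try x_p = A*exp(4*t). Substituting into the equation and dividing by exp(4*t) gives A = -7/68, so x_p = -7*exp(4*t)/68.
General solution: x = -7*exp(4*t)/68 + C1*cos(2*t)*exp(-4*t) + C2*exp(-4*t)*sin(2*t).
Apply the initial conditions: x(0) = -7/68 + C1 = -3 and x'(0) = -7/17 - 4*C1 + 2*C2 = -3. Solving gives C1 = -197/68, C2 = -241/34.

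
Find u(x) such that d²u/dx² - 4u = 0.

u = C1*exp(-2*x) + C2*exp(2*x)

Characteristic equation r² - 4 = 0 factors as (r + 2)(r - 2) = 0, so r = -2, 2.
Hence u_h = C1*exp(-2*x) + C2*exp(2*x).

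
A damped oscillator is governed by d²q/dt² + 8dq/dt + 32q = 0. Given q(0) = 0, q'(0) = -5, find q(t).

Characteristic equation r² + 8r + 32 = 0 has discriminant (8)² - 4·(32) = -64 < 0, so r = -4 ± 4i.
Hence q_h = C1*cos(4*t)*exp(-4*t) + C2*exp(-4*t)*sin(4*t).
Apply the initial conditions: q(0) = C1 = 0 and q'(0) = -4*C1 + 4*C2 = -5. Solving gives C1 = 0, C2 = -5/4.

q = -5*exp(-4*t)*sin(4*t)/4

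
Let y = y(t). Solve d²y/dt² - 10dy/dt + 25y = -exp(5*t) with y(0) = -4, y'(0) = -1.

y = -4*exp(5*t) + 19*t*exp(5*t) - t**2*exp(5*t)/2

Characteristic equation r² - 10r + 25 = 0 has discriminant (-10)² - 4·(25) = 0, so r = 5 is a repeated root.
Hence y_h = (C1 + C2*t)*exp(5*t).
Since exp(5*t) solves the homogeneous equation (r = 5 is a root of multiplicity 2), multiply the trial by t^2. Try y_p = A*t^2*exp(5*t). Substituting into the equation and dividing by exp(5*t) gives A = -1/2, so y_p = -t^2*exp(5*t)/2.
General solution: y = C1*exp(5*t) - t^2*exp(5*t)/2 + C2*t*exp(5*t).
Apply the initial conditions: y(0) = C1 = -4 and y'(0) = C2 + 5*C1 = -1. Solving gives C1 = -4, C2 = 19.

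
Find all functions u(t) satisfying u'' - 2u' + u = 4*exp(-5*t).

Characteristic equation r² - 2r + 1 = 0 has discriminant (-2)² - 4·(1) = 0, so r = 1 is a repeated root.
Hence u_h = (C1 + C2*t)*exp(t).
Try u_p = A*exp(-5*t). Substituting into the equation and dividing by exp(-5*t) gives A = 1/9, so u_p = exp(-5*t)/9.

u = exp(-5*t)/9 + C1*exp(t) + C2*t*exp(t)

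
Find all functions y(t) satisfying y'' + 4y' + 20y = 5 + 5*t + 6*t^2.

Characteristic equation r² + 4r + 20 = 0 has discriminant (4)² - 4·(20) = -64 < 0, so r = -2 ± 4i.
Hence y_h = C1*cos(4*t)*exp(-2*t) + C2*exp(-2*t)*sin(4*t).
For the particular solution try y_p = A0 + A1*t + A2*t^2. Substituting and matching coefficients of each power of t gives A0 = 97/500, A1 = 13/100, A2 = 3/10, so y_p = 97/500 + 3*t^2/10 + 13*t/100.

y = 97/500 + 3*t**2/10 + 13*t/100 + C1*cos(4*t)*exp(-2*t) + C2*exp(-2*t)*sin(4*t)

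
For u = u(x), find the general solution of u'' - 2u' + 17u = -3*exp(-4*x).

u = -3*exp(-4*x)/41 + C1*cos(4*x)*exp(x) + C2*exp(x)*sin(4*x)

Characteristic equation r² - 2r + 17 = 0 has discriminant (-2)² - 4·(17) = -64 < 0, so r = 1 ± 4i.
Hence u_h = C1*cos(4*x)*exp(x) + C2*exp(x)*sin(4*x).
Try u_p = A*exp(-4*x). Substituting into the equation and dividing by exp(-4*x) gives A = -3/41, so u_p = -3*exp(-4*x)/41.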